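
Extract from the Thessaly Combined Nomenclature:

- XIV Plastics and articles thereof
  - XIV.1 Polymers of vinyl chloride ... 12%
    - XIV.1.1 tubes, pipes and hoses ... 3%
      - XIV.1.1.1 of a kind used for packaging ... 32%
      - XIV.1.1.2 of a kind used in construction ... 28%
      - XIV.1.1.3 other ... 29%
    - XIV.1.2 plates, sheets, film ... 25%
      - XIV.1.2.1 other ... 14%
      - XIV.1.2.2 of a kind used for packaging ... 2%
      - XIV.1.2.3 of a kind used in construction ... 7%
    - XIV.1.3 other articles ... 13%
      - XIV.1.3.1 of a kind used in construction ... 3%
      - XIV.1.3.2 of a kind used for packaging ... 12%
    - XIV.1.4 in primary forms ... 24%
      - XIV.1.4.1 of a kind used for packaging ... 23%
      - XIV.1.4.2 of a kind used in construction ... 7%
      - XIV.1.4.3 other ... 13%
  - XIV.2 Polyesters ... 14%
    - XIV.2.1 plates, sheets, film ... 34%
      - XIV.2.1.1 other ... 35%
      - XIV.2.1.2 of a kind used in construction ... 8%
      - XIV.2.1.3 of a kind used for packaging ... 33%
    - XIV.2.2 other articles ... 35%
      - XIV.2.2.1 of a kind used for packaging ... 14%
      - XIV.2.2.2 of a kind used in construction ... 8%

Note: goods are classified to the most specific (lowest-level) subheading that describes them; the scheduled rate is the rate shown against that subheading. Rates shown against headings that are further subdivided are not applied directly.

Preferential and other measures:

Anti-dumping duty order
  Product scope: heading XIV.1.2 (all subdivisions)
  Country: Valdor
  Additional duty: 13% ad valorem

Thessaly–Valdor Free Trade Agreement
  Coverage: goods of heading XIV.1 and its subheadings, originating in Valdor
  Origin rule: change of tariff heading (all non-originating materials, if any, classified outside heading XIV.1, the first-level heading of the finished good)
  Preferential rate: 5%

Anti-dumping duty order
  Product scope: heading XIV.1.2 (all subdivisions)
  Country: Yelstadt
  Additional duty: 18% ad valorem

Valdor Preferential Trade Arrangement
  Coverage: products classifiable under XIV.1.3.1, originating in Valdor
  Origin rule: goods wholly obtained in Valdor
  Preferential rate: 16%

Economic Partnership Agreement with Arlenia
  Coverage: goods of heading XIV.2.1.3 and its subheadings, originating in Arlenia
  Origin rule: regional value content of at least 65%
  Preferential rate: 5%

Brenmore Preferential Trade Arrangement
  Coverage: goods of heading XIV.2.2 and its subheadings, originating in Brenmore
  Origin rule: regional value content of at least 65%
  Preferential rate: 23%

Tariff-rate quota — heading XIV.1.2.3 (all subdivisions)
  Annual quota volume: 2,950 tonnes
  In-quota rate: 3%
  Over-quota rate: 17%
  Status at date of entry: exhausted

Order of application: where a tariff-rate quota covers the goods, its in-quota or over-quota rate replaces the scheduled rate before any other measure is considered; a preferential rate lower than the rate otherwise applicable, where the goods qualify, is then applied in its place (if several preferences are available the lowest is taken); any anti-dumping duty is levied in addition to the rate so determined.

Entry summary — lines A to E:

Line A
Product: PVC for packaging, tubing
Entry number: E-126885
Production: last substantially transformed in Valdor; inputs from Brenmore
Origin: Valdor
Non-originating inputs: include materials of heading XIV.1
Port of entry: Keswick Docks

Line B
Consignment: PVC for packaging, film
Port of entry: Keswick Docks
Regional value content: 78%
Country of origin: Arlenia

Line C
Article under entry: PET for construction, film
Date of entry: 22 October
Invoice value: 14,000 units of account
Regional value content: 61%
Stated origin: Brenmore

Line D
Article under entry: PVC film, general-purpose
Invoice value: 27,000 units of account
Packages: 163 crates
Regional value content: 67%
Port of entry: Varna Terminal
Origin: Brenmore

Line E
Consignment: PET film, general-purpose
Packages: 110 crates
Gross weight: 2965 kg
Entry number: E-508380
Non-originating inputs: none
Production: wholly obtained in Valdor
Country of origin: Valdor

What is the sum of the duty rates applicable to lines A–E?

Line A: PVC → XIV.1; tubing → XIV.1.1; for packaging → XIV.1.1.1. Scheduled 32%. Valdor agreement on XIV.1: CTH not met; Valdor agreement on XIV.1.3.1: XIV.1.1.1 not covered. → 32%.
Line B: PVC → XIV.1; film → XIV.1.2; for packaging → XIV.1.2.2. Scheduled 2%. Arlenia agreement on XIV.2.1.3: XIV.1.2.2 not covered. → 2%.
Line C: PET → XIV.2; film → XIV.2.1; for construction → XIV.2.1.2. Scheduled 8%. Brenmore agreement on XIV.2.2: XIV.2.1.2 not covered. → 8%.
Line D: PVC → XIV.1; film → XIV.1.2; general-purpose → XIV.1.2.1. Scheduled 14%. Brenmore agreement on XIV.2.2: XIV.1.2.1 not covered. → 14%.
Line E: PET → XIV.2; film → XIV.2.1; general-purpose → XIV.2.1.1. Scheduled 35%. Valdor agreement on XIV.1: XIV.2.1.1 not covered; Valdor agreement on XIV.1.3.1: XIV.2.1.1 not covered. → 35%.
Sum: 32% + 2% + 8% + 14% + 35% = 91%.

91%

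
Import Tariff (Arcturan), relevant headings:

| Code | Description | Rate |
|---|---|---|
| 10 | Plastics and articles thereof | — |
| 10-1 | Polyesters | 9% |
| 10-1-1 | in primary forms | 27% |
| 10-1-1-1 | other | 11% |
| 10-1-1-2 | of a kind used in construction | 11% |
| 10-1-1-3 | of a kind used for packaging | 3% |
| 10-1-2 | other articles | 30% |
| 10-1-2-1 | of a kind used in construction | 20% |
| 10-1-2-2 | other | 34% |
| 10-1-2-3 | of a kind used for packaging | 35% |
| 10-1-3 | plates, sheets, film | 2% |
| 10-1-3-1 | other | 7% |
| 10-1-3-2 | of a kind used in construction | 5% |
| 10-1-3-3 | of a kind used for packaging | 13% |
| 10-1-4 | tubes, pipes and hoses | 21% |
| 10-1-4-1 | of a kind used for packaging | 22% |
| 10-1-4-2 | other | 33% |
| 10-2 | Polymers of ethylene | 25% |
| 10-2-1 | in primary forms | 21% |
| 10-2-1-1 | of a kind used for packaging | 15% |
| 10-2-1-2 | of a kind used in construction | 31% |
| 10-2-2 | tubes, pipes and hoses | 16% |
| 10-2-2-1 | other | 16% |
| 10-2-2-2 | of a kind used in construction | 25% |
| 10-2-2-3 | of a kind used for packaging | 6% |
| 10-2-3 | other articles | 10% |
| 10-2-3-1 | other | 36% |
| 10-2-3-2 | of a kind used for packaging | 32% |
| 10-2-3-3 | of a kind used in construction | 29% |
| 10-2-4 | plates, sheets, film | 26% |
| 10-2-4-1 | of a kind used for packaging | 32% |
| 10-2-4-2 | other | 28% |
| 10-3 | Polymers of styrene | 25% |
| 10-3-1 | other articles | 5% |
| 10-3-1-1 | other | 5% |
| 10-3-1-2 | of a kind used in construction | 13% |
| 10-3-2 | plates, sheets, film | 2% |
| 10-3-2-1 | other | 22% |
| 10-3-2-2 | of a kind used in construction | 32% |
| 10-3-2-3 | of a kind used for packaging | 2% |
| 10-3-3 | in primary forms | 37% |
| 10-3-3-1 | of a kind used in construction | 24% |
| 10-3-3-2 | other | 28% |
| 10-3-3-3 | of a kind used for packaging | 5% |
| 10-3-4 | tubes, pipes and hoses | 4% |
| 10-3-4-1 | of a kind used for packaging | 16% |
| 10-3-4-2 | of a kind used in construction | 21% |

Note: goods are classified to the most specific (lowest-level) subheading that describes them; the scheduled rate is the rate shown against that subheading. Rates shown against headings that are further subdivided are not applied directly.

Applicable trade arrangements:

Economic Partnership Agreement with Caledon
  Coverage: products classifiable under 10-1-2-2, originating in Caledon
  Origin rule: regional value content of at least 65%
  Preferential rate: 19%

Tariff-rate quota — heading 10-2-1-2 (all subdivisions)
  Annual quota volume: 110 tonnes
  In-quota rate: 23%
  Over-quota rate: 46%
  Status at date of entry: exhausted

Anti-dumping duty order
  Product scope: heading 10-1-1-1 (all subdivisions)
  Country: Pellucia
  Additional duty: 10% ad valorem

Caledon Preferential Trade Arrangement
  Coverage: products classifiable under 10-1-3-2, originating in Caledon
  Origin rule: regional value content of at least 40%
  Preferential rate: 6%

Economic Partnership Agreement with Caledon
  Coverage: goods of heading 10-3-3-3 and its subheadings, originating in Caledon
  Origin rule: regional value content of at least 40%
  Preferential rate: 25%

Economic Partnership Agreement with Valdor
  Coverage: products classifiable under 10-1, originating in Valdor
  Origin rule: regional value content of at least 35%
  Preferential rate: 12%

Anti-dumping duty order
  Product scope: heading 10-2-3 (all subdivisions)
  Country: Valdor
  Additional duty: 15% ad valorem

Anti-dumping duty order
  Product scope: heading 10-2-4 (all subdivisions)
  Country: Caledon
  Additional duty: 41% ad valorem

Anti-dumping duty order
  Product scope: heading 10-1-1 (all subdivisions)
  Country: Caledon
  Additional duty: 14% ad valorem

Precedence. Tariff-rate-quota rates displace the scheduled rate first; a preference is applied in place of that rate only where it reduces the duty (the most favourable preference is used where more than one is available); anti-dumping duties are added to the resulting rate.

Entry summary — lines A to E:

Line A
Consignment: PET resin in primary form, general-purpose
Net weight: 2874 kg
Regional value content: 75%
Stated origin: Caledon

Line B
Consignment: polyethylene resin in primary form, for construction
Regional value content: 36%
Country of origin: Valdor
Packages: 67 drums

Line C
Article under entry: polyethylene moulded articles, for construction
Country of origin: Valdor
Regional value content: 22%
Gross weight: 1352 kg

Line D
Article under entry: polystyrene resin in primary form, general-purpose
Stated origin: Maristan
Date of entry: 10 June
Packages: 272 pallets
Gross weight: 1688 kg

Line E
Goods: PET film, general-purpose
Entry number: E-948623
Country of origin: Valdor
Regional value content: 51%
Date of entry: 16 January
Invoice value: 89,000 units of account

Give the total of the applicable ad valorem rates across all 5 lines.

150%

Line A: PET → 10-1; resin in primary form → 10-1-1; general-purpose → 10-1-1-1. Scheduled 11%. Caledon agreement on 10-1-2-2: 10-1-1-1 not covered; Caledon agreement on 10-1-3-2: 10-1-1-1 not covered; Caledon agreement on 10-3-3-3: 10-1-1-1 not covered; anti-dumping (Caledon, 10-1-1): +14%; total 11% + 14% = 25%. → 25%.
Line B: polyethylene → 10-2; resin in primary form → 10-2-1; for construction → 10-2-1-2. Scheduled 31%. quota on 10-2-1-2 exhausted → over-quota 46%; Valdor agreement on 10-1: 10-2-1-2 not covered. → 46%.
Line C: polyethylene → 10-2; moulded articles → 10-2-3; for construction → 10-2-3-3. Scheduled 29%. Valdor agreement on 10-1: 10-2-3-3 not covered; anti-dumping (Valdor, 10-2-3): +15%; total 29% + 15% = 44%. → 44%.
Line D: polystyrene → 10-3; resin in primary form → 10-3-3; general-purpose → 10-3-3-2. Scheduled 28%. No special measure applies. → 28%.
Line E: PET → 10-1; film → 10-1-3; general-purpose → 10-1-3-1. Scheduled 7%. Valdor agreement on 10-1: RVC ≥ 35% → 12% available; preference 12% not lower than 7% → no reduction. → 7%.
Sum: 25% + 46% + 44% + 28% + 7% = 150%.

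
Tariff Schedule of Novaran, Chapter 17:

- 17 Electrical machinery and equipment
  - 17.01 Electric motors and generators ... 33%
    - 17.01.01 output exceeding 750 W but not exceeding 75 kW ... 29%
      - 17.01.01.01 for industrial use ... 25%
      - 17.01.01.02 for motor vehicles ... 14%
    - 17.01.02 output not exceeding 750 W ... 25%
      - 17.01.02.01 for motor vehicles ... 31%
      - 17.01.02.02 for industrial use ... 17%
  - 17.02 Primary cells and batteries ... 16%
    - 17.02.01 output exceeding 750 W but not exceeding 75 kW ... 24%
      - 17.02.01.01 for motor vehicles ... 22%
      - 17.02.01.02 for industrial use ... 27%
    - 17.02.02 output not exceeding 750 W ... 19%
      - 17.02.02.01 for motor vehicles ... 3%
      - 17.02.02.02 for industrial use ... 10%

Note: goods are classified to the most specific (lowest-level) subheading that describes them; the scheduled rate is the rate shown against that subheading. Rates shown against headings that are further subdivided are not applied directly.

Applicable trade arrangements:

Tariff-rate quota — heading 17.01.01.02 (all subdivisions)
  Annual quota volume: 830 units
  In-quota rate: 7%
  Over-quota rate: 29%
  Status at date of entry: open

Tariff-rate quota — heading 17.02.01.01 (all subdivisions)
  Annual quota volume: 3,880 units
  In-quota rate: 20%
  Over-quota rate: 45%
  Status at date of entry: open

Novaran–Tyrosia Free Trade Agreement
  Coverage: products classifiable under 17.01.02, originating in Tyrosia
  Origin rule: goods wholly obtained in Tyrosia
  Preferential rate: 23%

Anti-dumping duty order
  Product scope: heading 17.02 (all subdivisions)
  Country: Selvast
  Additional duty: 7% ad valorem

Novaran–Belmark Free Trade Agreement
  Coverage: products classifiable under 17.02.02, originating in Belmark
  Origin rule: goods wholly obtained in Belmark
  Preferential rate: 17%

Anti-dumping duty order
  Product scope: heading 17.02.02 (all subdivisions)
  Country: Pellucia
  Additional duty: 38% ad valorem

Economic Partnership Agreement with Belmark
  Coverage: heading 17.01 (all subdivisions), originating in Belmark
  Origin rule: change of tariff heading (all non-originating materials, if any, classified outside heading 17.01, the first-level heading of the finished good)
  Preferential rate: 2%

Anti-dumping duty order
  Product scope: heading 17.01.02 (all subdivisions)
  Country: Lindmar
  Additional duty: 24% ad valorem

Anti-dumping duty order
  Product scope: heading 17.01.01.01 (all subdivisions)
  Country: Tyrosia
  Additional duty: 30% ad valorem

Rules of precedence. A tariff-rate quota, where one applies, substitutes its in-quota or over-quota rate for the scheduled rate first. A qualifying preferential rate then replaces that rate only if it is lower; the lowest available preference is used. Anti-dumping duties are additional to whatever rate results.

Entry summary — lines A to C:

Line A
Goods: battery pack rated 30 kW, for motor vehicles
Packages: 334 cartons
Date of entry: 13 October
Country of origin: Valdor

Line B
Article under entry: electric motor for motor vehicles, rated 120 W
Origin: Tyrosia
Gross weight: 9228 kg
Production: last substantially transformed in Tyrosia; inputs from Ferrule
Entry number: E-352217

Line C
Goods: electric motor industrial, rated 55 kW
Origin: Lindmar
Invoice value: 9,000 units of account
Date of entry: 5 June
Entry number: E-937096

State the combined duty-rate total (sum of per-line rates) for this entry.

Line A: battery pack → 17.02; rated 30 kW → 17.02.01; for motor vehicles → 17.02.01.01. Scheduled 22%. quota on 17.02.01.01 open → in-quota 20%. → 20%.
Line B: electric motor → 17.01; rated 120 W → 17.01.02; for motor vehicles → 17.01.02.01. Scheduled 31%. Tyrosia agreement on 17.01.02: not wholly obtained. → 31%.
Line C: electric motor → 17.01; rated 55 kW → 17.01.01; industrial → 17.01.01.01. Scheduled 25%. No special measure applies. → 25%.
Sum: 20% + 31% + 25% = 76%.

76%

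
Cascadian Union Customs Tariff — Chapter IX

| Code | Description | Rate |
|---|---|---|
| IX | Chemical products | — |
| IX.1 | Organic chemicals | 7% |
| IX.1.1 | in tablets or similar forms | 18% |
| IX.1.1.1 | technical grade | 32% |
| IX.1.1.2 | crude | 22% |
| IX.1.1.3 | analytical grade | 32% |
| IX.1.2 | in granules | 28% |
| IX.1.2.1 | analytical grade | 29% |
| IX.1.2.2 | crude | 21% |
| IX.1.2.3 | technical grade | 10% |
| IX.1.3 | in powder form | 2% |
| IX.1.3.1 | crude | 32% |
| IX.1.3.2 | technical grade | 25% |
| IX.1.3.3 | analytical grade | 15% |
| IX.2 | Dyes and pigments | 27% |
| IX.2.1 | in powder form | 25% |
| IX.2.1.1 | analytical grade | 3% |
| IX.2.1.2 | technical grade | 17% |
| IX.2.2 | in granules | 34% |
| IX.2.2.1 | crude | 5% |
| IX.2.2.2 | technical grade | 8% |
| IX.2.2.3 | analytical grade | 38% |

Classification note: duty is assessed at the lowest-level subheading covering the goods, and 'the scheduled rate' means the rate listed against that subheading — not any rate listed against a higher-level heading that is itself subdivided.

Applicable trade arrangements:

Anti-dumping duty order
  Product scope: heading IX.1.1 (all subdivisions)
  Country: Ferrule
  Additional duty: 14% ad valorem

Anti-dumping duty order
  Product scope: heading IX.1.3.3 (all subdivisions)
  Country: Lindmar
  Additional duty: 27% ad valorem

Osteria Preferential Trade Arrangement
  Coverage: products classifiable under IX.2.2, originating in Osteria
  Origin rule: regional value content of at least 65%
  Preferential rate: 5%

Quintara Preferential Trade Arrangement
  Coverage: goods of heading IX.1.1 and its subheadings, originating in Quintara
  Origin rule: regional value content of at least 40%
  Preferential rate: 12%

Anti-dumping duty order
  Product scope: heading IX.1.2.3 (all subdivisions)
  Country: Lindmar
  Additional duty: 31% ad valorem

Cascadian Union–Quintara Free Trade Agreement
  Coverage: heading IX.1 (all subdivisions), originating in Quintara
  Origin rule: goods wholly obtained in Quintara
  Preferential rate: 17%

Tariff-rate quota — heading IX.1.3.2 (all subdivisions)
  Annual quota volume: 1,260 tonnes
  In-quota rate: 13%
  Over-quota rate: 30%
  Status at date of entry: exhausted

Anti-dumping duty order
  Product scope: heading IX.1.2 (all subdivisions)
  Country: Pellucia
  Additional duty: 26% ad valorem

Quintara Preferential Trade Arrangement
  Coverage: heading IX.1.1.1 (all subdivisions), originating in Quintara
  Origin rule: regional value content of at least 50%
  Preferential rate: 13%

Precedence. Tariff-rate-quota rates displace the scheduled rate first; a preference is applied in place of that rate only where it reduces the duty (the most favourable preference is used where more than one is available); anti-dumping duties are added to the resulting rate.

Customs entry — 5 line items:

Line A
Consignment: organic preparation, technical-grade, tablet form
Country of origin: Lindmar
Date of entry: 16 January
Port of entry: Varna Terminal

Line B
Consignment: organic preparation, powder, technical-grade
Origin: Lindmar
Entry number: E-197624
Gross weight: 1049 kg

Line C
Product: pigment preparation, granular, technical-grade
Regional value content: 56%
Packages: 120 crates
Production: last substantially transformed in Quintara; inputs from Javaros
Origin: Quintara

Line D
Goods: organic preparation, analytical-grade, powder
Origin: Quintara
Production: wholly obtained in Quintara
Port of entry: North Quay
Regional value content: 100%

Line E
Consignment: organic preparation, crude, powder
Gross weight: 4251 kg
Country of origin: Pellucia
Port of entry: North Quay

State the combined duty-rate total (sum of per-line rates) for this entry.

Line A: organic → IX.1; tablet form → IX.1.1; technical-grade → IX.1.1.1. Scheduled 32%. No special measure applies. → 32%.
Line B: organic → IX.1; powder → IX.1.3; technical-grade → IX.1.3.2. Scheduled 25%. quota on IX.1.3.2 exhausted → over-quota 30%. → 30%.
Line C: pigment → IX.2; granular → IX.2.2; technical-grade → IX.2.2.2. Scheduled 8%. Quintara agreement on IX.1.1: IX.2.2.2 not covered; Quintara agreement on IX.1: IX.2.2.2 not covered; Quintara agreement on IX.1.1.1: IX.2.2.2 not covered. → 8%.
Line D: organic → IX.1; powder → IX.1.3; analytical-grade → IX.1.3.3. Scheduled 15%. Quintara agreement on IX.1.1: IX.1.3.3 not covered; Quintara agreement on IX.1: wholly obtained → 17% available; Quintara agreement on IX.1.1.1: IX.1.3.3 not covered; preference 17% not lower than 15% → no reduction. → 15%.
Line E: organic → IX.1; powder → IX.1.3; crude → IX.1.3.1. Scheduled 32%. No special measure applies. → 32%.
Sum: 32% + 30% + 8% + 15% + 32% = 117%.

117%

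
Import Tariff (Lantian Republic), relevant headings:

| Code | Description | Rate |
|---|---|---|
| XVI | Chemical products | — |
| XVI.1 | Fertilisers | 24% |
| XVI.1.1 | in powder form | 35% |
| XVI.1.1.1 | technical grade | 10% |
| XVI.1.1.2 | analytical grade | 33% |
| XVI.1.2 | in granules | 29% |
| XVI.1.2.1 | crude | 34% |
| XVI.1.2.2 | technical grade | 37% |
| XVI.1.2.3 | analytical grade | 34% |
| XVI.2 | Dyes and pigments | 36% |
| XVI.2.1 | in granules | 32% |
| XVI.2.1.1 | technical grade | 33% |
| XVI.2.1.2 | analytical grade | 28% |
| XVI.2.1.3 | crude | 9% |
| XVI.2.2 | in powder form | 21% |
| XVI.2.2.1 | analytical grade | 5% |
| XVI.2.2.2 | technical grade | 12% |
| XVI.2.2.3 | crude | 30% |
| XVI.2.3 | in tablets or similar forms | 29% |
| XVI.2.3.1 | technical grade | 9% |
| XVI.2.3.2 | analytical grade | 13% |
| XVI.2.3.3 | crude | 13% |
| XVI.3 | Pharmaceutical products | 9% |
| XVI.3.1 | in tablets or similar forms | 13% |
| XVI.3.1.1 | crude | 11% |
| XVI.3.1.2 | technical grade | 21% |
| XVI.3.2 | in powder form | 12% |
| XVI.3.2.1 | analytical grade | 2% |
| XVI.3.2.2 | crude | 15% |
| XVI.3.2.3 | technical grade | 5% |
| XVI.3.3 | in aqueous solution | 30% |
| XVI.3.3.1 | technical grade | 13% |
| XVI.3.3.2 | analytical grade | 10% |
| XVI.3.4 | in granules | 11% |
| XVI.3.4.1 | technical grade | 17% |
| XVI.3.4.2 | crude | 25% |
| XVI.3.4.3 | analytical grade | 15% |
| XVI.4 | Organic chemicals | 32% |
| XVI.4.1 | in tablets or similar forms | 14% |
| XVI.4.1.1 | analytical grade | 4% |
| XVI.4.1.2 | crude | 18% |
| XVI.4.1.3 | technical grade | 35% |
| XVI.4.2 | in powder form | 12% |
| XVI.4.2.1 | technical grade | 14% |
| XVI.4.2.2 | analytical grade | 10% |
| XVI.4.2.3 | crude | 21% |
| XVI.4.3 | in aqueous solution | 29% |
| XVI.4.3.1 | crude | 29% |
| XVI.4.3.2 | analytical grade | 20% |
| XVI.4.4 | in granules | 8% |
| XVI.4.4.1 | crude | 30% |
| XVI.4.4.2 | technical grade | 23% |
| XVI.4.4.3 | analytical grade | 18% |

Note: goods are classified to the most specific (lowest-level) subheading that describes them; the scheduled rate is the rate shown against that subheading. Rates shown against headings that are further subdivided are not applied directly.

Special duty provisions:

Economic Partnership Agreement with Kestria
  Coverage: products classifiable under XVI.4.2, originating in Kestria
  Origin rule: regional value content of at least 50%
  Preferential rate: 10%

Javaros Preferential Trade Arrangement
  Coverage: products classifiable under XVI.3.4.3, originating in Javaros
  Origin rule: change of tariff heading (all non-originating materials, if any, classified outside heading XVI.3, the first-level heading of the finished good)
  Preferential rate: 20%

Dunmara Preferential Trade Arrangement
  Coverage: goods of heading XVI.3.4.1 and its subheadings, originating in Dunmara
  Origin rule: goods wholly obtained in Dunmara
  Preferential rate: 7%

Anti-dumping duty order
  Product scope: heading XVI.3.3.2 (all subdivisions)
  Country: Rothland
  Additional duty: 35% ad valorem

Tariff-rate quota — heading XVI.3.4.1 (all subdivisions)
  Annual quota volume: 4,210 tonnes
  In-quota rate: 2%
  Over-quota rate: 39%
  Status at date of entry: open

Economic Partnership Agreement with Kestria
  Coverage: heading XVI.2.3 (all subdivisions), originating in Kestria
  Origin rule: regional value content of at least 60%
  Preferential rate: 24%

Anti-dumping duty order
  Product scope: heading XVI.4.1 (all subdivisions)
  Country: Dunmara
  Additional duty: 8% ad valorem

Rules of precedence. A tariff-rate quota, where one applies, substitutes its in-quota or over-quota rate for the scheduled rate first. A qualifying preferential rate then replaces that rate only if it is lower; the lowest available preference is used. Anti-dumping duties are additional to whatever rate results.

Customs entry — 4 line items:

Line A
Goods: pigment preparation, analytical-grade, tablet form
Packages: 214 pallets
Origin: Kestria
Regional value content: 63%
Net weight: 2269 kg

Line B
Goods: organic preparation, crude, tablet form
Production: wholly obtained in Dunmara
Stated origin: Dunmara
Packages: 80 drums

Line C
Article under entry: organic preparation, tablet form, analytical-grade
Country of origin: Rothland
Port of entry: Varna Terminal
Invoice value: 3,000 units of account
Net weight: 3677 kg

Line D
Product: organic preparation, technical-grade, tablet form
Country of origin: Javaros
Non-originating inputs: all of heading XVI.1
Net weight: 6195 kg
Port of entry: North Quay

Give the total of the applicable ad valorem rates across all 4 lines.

78%

Line A: pigment → XVI.2; tablet form → XVI.2.3; analytical-grade → XVI.2.3.2. Scheduled 13%. Kestria agreement on XVI.4.2: XVI.2.3.2 not covered; Kestria agreement on XVI.2.3: RVC ≥ 60% → 24% available; preference 24% not lower than 13% → no reduction. → 13%.
Line B: organic → XVI.4; tablet form → XVI.4.1; crude → XVI.4.1.2. Scheduled 18%. Dunmara agreement on XVI.3.4.1: XVI.4.1.2 not covered; anti-dumping (Dunmara, XVI.4.1): +8%; total 18% + 8% = 26%. → 26%.
Line C: organic → XVI.4; tablet form → XVI.4.1; analytical-grade → XVI.4.1.1. Scheduled 4%. No special measure applies. → 4%.
Line D: organic → XVI.4; tablet form → XVI.4.1; technical-grade → XVI.4.1.3. Scheduled 35%. Javaros agreement on XVI.3.4.3: XVI.4.1.3 not covered. → 35%.
Sum: 13% + 26% + 4% + 35% = 78%.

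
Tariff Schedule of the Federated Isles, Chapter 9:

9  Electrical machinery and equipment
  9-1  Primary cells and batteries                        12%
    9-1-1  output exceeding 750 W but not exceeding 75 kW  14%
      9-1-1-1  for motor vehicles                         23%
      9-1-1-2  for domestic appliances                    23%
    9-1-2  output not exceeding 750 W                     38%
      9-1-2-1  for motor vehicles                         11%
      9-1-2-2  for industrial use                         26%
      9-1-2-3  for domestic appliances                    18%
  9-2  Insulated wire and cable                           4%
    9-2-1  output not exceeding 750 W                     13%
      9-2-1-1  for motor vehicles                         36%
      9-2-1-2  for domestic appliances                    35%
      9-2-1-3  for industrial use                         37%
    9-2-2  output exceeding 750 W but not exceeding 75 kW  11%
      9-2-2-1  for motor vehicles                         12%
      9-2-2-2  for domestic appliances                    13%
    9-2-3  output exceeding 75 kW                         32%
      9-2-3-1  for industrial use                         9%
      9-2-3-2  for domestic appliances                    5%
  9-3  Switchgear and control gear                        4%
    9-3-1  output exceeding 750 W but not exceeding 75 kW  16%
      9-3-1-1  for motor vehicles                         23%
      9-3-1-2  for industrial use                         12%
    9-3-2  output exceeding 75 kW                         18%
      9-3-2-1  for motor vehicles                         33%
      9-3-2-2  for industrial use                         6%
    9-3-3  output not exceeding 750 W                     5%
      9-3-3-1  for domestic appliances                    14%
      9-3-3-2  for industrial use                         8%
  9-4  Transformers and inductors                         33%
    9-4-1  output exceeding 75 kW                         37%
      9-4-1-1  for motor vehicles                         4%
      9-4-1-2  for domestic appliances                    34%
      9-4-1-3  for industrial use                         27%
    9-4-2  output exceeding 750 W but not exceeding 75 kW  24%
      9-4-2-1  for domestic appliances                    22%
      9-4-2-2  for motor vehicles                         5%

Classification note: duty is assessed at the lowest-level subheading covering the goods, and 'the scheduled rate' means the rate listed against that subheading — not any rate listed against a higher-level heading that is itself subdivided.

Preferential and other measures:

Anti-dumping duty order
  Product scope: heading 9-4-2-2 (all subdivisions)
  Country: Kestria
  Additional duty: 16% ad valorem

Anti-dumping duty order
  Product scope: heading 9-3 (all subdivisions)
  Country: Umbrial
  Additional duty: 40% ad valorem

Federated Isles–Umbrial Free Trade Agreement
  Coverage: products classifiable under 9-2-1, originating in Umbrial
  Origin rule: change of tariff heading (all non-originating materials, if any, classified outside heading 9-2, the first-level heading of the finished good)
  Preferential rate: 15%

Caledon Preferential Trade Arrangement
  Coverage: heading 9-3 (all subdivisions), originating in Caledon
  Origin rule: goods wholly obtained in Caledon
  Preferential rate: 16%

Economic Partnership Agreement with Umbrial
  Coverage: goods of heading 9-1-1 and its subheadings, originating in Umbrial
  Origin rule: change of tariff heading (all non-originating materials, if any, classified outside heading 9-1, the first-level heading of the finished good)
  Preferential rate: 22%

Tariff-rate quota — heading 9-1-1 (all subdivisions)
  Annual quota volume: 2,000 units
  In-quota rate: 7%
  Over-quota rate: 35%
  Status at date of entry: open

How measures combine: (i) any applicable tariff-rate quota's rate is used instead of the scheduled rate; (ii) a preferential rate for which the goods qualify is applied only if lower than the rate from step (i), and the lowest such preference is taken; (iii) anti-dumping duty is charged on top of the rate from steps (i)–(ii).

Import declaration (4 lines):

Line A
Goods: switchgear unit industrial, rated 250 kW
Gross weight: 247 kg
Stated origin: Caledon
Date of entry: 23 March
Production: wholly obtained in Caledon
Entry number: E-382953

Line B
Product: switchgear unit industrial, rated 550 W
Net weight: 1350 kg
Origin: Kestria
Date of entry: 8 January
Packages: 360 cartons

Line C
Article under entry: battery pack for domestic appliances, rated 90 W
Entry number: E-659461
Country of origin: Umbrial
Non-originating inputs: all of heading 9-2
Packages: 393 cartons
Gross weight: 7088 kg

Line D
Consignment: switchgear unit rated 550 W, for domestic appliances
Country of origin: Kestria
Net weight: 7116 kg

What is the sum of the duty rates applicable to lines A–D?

Line A: switchgear unit → 9-3; rated 250 kW → 9-3-2; industrial → 9-3-2-2. Scheduled 6%. Caledon agreement on 9-3: wholly obtained → 16% available; preference 16% not lower than 6% → no reduction. → 6%.
Line B: switchgear unit → 9-3; rated 550 W → 9-3-3; industrial → 9-3-3-2. Scheduled 8%. No special measure applies. → 8%.
Line C: battery pack → 9-1; rated 90 W → 9-1-2; for domestic appliances → 9-1-2-3. Scheduled 18%. Umbrial agreement on 9-2-1: 9-1-2-3 not covered; Umbrial agreement on 9-1-1: 9-1-2-3 not covered. → 18%.
Line D: switchgear unit → 9-3; rated 550 W → 9-3-3; for domestic appliances → 9-3-3-1. Scheduled 14%. No special measure applies. → 14%.
Sum: 6% + 8% + 18% + 14% = 46%.

46%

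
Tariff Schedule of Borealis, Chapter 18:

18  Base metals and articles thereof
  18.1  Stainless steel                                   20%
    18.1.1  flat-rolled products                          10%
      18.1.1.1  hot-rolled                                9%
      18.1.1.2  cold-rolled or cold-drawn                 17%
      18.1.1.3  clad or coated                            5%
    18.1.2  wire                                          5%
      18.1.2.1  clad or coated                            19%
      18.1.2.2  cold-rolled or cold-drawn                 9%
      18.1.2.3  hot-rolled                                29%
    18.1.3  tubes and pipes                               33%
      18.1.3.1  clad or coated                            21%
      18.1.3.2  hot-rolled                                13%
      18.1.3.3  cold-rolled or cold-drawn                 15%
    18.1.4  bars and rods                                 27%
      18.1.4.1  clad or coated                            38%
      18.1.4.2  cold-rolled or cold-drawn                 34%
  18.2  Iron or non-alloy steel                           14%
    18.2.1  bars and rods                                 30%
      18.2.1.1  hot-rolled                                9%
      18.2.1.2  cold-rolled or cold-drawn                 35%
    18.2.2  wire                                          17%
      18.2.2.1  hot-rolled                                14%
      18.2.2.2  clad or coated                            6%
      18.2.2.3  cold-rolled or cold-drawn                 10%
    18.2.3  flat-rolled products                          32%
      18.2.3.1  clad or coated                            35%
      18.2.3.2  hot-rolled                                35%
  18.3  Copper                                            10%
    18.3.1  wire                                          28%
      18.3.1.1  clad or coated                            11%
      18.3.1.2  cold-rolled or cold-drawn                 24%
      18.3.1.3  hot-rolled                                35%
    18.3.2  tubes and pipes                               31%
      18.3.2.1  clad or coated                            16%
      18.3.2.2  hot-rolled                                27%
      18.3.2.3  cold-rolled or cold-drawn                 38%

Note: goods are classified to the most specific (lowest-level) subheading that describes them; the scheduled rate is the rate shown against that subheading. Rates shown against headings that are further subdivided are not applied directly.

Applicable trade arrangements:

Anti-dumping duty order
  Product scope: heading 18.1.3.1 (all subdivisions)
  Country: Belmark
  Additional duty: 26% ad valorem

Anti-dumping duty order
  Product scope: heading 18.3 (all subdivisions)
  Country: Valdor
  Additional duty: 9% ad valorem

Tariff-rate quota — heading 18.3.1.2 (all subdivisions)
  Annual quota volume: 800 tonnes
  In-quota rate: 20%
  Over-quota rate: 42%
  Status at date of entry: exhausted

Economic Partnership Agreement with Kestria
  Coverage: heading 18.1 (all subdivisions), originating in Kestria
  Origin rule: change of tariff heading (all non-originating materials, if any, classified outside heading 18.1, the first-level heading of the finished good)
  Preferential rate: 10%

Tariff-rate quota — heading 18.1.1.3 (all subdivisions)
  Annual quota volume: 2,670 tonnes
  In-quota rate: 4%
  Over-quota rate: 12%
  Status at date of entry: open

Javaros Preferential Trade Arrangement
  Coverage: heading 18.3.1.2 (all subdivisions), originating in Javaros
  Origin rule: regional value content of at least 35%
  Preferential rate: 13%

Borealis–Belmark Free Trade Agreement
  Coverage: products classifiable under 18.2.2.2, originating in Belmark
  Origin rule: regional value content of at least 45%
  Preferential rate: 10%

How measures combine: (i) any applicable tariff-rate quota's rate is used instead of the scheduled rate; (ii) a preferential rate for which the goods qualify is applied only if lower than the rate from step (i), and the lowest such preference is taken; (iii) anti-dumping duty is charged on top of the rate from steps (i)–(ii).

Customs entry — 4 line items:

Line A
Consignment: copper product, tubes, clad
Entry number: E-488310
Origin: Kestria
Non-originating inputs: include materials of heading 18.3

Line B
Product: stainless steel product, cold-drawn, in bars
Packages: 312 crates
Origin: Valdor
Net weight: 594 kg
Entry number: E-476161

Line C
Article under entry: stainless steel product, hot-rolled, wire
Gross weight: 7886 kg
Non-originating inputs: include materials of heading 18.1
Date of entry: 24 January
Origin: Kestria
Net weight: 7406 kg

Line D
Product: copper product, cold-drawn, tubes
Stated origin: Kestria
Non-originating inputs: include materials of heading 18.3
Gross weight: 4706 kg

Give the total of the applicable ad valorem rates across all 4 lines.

Line A: copper → 18.3; tubes → 18.3.2; clad → 18.3.2.1. Scheduled 16%. Kestria agreement on 18.1: 18.3.2.1 not covered. → 16%.
Line B: stainless steel → 18.1; in bars → 18.1.4; cold-drawn → 18.1.4.2. Scheduled 34%. No special measure applies. → 34%.
Line C: stainless steel → 18.1; wire → 18.1.2; hot-rolled → 18.1.2.3. Scheduled 29%. Kestria agreement on 18.1: CTH not met. → 29%.
Line D: copper → 18.3; tubes → 18.3.2; cold-drawn → 18.3.2.3. Scheduled 38%. Kestria agreement on 18.1: 18.3.2.3 not covered. → 38%.
Sum: 16% + 34% + 29% + 38% = 117%.

117%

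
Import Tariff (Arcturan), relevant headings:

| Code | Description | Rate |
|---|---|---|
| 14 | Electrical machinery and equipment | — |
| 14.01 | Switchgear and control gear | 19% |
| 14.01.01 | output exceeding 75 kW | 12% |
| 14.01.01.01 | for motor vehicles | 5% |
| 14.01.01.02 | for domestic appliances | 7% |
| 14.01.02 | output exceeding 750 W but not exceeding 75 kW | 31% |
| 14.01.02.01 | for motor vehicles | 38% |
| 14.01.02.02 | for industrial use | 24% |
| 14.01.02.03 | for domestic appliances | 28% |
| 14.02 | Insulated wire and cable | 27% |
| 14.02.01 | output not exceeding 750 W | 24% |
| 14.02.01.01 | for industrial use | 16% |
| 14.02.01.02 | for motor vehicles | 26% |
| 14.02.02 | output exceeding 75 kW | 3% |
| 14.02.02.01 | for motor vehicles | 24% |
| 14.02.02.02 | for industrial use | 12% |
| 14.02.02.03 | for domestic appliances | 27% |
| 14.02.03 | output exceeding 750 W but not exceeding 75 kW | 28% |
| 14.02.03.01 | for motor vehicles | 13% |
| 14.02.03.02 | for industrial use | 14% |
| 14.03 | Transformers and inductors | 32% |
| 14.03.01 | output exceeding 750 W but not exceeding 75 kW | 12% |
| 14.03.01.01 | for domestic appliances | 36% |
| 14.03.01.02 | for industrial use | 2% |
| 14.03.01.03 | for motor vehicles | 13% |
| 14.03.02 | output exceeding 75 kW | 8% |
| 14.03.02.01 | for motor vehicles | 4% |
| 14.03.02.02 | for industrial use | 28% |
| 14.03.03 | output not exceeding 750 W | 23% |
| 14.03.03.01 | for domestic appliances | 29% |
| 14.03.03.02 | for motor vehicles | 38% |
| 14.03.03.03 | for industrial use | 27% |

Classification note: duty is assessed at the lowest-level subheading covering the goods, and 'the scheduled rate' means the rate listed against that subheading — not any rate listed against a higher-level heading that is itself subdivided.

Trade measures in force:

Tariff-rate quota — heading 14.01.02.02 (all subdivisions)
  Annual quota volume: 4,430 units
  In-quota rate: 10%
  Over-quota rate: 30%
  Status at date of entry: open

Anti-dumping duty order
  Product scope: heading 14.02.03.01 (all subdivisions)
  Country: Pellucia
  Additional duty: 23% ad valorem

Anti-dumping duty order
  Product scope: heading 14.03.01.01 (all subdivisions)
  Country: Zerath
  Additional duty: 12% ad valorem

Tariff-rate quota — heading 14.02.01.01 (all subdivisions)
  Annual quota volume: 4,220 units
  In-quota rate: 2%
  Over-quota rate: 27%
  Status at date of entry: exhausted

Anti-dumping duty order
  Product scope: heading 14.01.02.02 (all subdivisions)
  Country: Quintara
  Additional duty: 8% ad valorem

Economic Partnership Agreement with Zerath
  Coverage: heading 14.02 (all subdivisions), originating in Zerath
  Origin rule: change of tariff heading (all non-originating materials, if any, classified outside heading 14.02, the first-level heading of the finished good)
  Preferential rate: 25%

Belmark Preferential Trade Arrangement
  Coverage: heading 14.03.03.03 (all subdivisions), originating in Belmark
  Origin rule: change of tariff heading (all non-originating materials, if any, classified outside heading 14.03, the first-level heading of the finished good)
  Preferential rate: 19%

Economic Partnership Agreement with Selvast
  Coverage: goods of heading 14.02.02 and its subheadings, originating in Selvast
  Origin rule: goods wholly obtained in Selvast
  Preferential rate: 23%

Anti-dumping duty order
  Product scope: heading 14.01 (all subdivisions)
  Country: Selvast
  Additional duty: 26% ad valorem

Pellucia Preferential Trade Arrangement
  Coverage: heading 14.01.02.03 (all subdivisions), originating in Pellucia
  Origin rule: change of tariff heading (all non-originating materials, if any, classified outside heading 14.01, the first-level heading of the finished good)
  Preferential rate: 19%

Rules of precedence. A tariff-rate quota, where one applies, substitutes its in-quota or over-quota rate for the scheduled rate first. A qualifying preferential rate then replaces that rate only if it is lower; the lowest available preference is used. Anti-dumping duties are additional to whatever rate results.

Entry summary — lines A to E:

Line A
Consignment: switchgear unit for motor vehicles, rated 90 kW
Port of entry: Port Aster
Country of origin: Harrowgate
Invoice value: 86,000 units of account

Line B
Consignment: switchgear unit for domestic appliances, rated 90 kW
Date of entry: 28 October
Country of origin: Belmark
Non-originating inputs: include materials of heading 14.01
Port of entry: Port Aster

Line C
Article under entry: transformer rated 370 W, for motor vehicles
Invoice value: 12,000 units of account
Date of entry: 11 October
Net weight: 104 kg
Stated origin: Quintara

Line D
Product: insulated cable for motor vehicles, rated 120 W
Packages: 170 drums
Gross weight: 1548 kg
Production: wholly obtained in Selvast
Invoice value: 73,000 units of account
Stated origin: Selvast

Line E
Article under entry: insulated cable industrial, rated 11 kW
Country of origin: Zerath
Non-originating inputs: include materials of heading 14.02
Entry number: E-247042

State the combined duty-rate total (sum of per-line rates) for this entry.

90%

Line A: switchgear unit → 14.01; rated 90 kW → 14.01.01; for motor vehicles → 14.01.01.01. Scheduled 5%. No special measure applies. → 5%.
Line B: switchgear unit → 14.01; rated 90 kW → 14.01.01; for domestic appliances → 14.01.01.02. Scheduled 7%. Belmark agreement on 14.03.03.03: 14.01.01.02 not covered. → 7%.
Line C: transformer → 14.03; rated 370 W → 14.03.03; for motor vehicles → 14.03.03.02. Scheduled 38%. No special measure applies. → 38%.
Line D: insulated cable → 14.02; rated 120 W → 14.02.01; for motor vehicles → 14.02.01.02. Scheduled 26%. Selvast agreement on 14.02.02: 14.02.01.02 not covered. → 26%.
Line E: insulated cable → 14.02; rated 11 kW → 14.02.03; industrial → 14.02.03.02. Scheduled 14%. Zerath agreement on 14.02: CTH not met. → 14%.
Sum: 5% + 7% + 38% + 26% + 14% = 90%.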